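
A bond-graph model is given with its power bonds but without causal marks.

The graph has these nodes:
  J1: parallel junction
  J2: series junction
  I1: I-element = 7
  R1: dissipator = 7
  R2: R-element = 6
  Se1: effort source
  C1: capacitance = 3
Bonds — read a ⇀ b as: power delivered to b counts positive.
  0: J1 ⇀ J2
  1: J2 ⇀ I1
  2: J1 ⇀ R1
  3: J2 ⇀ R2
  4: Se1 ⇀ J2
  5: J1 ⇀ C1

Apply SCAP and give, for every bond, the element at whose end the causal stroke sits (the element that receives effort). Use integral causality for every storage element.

b0 →J2
b1 →I1
b2 →R1
b3 →J2
b4 →J2
b5 →J1

b4 stroke→J2  (Se1: effort source, stroke at far end)
b1 stroke→I1  (prefer integral on I1)
b0 stroke→J2  (1-jn J2 has f-setter on 1)
b3 stroke→J2  (common-f at J2 fixed by 1)
b5 stroke→J1  (C1: C, integral causality)
b2 stroke→R1  (0-jn J1 has e-setter on 5)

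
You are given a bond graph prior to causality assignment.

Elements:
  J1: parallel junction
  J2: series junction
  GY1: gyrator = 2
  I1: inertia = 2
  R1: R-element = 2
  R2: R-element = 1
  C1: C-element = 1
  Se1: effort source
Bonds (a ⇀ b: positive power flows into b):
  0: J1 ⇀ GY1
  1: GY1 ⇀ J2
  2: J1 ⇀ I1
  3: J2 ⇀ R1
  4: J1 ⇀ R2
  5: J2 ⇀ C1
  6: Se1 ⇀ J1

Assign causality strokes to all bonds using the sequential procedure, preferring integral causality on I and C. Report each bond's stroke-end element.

β0 stroke at GY1
β1 stroke at GY1
β2 stroke at I1
β3 stroke at J2
β4 stroke at R2
β5 stroke at J2
β6 stroke at J1

bond 6 stroke→J1  (Se1 fixes effort; stroke away)
bond 0 stroke→GY1  (J1 effort already set via bond 6)
bond 2 stroke→I1  (J1 effort already set via bond 6)
bond 4 stroke→R2  (common-e at J1 fixed by 6)
bond 1 stroke→GY1  (through GY1, causality inverts; strokes same side of GY1)
bond 3 stroke→J2  (J2: bond 1 brought flow, rest push out)
bond 5 stroke→J2  (J2: bond 1 brought flow, rest push out)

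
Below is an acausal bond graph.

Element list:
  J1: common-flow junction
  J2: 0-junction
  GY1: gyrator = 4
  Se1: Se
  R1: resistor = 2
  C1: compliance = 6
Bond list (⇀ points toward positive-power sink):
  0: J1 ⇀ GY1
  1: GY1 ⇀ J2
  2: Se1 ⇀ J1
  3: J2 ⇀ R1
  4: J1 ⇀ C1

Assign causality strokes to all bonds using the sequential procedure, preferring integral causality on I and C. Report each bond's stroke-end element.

b0 stroke→GY1
b1 stroke→GY1
b2 stroke→J1
b3 stroke→J2
b4 stroke→J1

b2 →J1  (Se1 fixes effort; stroke away)
b4 →J1  (prefer integral on C1)
b0 →GY1  (J1 needs exactly one f-in)
b1 →GY1  (GY1 both-in/both-out from 0)
b3 →J2  (J2 needs exactly one e-in)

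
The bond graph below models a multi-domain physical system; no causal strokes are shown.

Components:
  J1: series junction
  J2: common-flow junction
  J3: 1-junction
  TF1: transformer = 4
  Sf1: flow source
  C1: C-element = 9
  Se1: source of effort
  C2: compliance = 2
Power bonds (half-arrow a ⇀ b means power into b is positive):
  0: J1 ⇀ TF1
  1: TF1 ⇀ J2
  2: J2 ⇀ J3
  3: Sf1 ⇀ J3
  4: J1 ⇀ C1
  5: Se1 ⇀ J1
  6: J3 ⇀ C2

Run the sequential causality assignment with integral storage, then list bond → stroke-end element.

b3 |Sf1  (Sf1 fixes flow; stroke at Sf1)
b5 |J1  (Se1: effort source, stroke at far end)
b2 |J3  (J3 flow already set via bond 3)
b6 |J3  (1-jn J3 has f-setter on 3)
b1 |J2  (J2 flow already set via bond 2)
b0 |TF1  (TF TF1: opposite of bond 1)
b4 |J1  (common-f at J1 fixed by 0)

bond 0 stroke at TF1
bond 1 stroke at J2
bond 2 stroke at J3
bond 3 stroke at Sf1
bond 4 stroke at J1
bond 5 stroke at J1
bond 6 stroke at J3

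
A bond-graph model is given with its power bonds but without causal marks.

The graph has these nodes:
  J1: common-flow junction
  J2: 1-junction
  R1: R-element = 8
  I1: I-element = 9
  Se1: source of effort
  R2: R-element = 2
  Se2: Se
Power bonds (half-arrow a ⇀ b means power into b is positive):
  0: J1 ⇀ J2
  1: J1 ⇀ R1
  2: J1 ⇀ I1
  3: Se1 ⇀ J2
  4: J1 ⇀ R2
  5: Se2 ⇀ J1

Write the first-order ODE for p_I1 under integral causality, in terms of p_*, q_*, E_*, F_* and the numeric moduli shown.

β3 stroke at J2  (Se1 (Se) sets effort on bond)
β5 stroke at J1  (Se2 (Se) sets effort on bond)
β0 stroke at J1  (J2: last free bond brings flow in)
β2 stroke at I1  (I1 integral (f out))
β1 stroke at J1  (J1: bond 2 brought flow, rest push out)
β4 stroke at J1  (1-jn J1 has f-setter on 2)

dp_I1/dt = E_Se1 + E_Se2 - 10*p_I1/9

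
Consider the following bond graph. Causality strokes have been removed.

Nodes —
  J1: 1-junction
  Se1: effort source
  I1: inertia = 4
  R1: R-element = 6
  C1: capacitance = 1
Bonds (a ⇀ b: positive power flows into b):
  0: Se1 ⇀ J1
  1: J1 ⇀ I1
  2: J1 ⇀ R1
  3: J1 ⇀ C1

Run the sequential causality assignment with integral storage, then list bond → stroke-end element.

β0 →J1
β1 →I1
β2 →J1
β3 →J1

β0 stroke→J1  (source Se1 imposes e)
β1 stroke→I1  (I1 integral (f out))
β2 stroke→J1  (common-f at J1 fixed by 1)
β3 stroke→J1  (J1 flow already set via bond 1)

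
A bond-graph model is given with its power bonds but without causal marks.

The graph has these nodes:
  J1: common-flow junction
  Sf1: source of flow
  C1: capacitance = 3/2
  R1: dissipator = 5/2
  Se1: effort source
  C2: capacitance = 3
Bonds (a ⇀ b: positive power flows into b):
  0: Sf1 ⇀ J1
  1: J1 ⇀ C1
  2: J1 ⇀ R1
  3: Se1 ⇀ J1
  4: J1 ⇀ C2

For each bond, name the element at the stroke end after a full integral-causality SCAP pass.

b0 stroke→Sf1  (Sf1 (Sf) sets flow on bond)
b3 stroke→J1  (source Se1 imposes e)
b1 stroke→J1  (1-jn J1 has f-setter on 0)
b2 stroke→J1  (1-jn J1 has f-setter on 0)
b4 stroke→J1  (J1: bond 0 brought flow, rest push out)

bond 0 →Sf1
bond 1 →J1
bond 2 →J1
bond 3 →J1
bond 4 →J1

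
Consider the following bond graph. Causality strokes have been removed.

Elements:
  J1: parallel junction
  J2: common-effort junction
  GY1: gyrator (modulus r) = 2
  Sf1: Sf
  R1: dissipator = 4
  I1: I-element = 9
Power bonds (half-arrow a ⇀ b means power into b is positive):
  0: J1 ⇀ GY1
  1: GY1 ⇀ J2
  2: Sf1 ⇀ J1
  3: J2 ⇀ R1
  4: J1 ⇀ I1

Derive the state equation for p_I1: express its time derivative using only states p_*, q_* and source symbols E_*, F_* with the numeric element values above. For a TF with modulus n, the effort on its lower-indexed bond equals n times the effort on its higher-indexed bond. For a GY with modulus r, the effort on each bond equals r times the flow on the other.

#2 stroke→Sf1  (source Sf1 imposes f)
#4 stroke→I1  (I1: I, integral causality)
#0 stroke→J1  (closing 0-jn rule on J1)
#1 stroke→J2  (through GY1, causality inverts; strokes same side of GY1)
#3 stroke→R1  (J2 effort already set via bond 1)

dp_I1/dt = F_Sf1 - p_I1/9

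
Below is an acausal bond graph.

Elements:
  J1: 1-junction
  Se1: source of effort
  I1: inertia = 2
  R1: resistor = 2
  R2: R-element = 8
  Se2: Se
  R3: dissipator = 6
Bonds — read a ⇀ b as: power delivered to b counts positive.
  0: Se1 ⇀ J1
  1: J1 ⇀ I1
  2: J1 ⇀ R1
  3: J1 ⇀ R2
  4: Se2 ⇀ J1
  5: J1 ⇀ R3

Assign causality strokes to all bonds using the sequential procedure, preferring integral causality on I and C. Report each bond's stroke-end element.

bond 0 stroke at J1
bond 1 stroke at I1
bond 2 stroke at J1
bond 3 stroke at J1
bond 4 stroke at J1
bond 5 stroke at J1

#0 stroke→J1  (Se1 (Se) sets effort on bond)
#4 stroke→J1  (Se2 fixes effort; stroke away)
#1 stroke→I1  (I1 integral (f out))
#2 stroke→J1  (J1 flow already set via bond 1)
#3 stroke→J1  (common-f at J1 fixed by 1)
#5 stroke→J1  (J1 flow already set via bond 1)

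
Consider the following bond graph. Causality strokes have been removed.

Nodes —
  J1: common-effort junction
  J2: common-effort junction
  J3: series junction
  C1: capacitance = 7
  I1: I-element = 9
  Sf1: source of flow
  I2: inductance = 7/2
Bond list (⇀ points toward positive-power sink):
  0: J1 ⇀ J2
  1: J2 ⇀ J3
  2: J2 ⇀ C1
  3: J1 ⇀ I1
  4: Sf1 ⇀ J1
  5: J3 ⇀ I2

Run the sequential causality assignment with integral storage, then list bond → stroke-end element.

#4 →Sf1  (Sf1: flow source, stroke at near end)
#2 →J2  (prefer integral on C1)
#0 →J1  (common-e at J2 fixed by 2)
#1 →J3  (0-jn J2 has e-setter on 2)
#5 →I2  (only one flow-in slot at J3)
#3 →I1  (0-jn J1 has e-setter on 0)

b0 |J1
b1 |J3
b2 |J2
b3 |I1
b4 |Sf1
b5 |I2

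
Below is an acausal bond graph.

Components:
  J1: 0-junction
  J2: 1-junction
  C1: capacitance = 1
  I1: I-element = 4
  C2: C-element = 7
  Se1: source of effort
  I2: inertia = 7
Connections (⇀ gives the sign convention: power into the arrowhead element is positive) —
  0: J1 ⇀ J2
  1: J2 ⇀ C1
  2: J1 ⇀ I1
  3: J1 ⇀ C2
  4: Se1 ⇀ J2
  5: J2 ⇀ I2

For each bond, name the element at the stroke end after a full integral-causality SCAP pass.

bond 0 →J2
bond 1 →J2
bond 2 →I1
bond 3 →J1
bond 4 →J2
bond 5 →I2

β4 →J2  (Se1 (Se) sets effort on bond)
β1 →J2  (prefer integral on C1)
β2 →I1  (prefer integral on I1)
β3 →J1  (C2 outputs effort q/C2)
β0 →J2  (0-jn J1 has e-setter on 3)
β5 →I2  (J2: last free bond brings flow in)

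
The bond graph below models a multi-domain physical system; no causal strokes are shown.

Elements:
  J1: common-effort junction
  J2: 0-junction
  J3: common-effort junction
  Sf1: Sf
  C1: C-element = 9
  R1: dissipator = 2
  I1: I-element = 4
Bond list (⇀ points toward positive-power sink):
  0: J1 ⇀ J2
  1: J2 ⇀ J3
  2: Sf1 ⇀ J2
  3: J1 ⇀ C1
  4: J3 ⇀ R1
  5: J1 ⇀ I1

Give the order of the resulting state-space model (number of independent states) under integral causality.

bond 2 |Sf1  (Sf1 (Sf) sets flow on bond)
bond 3 |J1  (prefer integral on C1)
bond 0 |J2  (J1: bond 3 brought effort, rest push out)
bond 5 |I1  (J1 effort already set via bond 3)
bond 1 |J3  (J2 effort already set via bond 0)
bond 4 |R1  (common-e at J3 fixed by 1)

2  (C1, I1 all integral)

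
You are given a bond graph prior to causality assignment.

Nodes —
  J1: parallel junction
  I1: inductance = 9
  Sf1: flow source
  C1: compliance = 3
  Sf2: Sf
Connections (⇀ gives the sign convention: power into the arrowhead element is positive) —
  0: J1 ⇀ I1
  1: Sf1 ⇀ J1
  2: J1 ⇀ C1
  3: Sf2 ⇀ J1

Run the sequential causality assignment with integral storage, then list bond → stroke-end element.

b0 →I1
b1 →Sf1
b2 →J1
b3 →Sf2

#1 stroke→Sf1  (Sf1: flow source, stroke at near end)
#3 stroke→Sf2  (source Sf2 imposes f)
#0 stroke→I1  (I1 outputs flow p/I1)
#2 stroke→J1  (J1: last free bond brings effort in)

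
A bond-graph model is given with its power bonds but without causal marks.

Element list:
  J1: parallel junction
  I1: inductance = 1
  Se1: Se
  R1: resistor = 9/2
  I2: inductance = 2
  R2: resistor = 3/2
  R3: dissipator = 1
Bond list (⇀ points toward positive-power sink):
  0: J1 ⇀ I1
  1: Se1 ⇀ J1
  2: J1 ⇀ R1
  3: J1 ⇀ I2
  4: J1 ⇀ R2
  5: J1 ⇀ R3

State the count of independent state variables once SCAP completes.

b1 stroke at J1  (Se1 fixes effort; stroke away)
b0 stroke at I1  (0-jn J1 has e-setter on 1)
b2 stroke at R1  (J1 effort already set via bond 1)
b3 stroke at I2  (common-e at J1 fixed by 1)
b4 stroke at R2  (common-e at J1 fixed by 1)
b5 stroke at R3  (J1 effort already set via bond 1)

2  (I1, I2 all integral)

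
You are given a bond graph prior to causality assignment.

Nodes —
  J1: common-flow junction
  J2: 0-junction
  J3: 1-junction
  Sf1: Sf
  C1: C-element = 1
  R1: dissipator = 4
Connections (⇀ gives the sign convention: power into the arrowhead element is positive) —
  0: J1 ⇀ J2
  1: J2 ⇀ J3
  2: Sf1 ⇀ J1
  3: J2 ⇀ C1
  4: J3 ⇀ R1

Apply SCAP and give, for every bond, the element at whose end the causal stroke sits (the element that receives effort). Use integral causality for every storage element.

β0 →J1
β1 →J3
β2 →Sf1
β3 →J2
β4 →R1

β2 stroke→Sf1  (Sf1 (Sf) sets flow on bond)
β0 stroke→J1  (J1 flow already set via bond 2)
β3 stroke→J2  (C1 integral (e out))
β1 stroke→J3  (J2 effort already set via bond 3)
β4 stroke→R1  (J3: last free bond brings flow in)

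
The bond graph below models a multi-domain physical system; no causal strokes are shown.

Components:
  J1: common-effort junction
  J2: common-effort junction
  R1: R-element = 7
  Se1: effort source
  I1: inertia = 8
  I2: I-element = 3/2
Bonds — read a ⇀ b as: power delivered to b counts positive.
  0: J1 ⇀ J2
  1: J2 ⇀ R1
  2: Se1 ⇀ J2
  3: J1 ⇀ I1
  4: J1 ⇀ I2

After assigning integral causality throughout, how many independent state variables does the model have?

b2 →J2  (source Se1 imposes e)
b0 →J1  (J2 effort already set via bond 2)
b1 →R1  (0-jn J2 has e-setter on 2)
b3 →I1  (0-jn J1 has e-setter on 0)
b4 →I2  (J1 effort already set via bond 0)

2  (I1, I2 all integral)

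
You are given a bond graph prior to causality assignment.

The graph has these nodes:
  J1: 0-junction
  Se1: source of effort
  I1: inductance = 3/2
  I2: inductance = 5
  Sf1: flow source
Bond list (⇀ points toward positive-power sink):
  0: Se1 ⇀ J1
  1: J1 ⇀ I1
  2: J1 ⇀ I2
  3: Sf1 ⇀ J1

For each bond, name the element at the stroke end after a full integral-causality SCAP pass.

β0 →J1
β1 →I1
β2 →I2
β3 →Sf1

b0 stroke at J1  (Se1: effort source, stroke at far end)
b3 stroke at Sf1  (Sf1 fixes flow; stroke at Sf1)
b1 stroke at I1  (0-jn J1 has e-setter on 0)
b2 stroke at I2  (0-jn J1 has e-setter on 0)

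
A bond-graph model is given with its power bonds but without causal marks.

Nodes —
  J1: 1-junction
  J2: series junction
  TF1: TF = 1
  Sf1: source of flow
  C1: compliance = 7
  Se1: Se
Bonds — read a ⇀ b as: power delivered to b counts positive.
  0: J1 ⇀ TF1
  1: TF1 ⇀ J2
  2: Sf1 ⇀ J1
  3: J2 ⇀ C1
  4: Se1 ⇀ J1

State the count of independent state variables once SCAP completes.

β2 stroke at Sf1  (Sf1 (Sf) sets flow on bond)
β4 stroke at J1  (Se1: effort source, stroke at far end)
β0 stroke at J1  (J1 flow already set via bond 2)
β1 stroke at TF1  (TF1 one-in-one-out from 0)
β3 stroke at J2  (J2: bond 1 brought flow, rest push out)

1  (C1 all integral)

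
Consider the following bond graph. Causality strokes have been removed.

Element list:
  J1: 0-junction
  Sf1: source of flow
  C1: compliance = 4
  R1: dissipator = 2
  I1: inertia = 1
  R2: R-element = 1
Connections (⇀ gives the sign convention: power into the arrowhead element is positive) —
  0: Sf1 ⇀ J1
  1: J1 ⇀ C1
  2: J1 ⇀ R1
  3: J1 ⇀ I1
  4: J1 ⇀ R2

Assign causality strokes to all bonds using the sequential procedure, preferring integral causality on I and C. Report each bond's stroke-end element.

β0 |Sf1  (Sf1 fixes flow; stroke at Sf1)
β1 |J1  (C1: C, integral causality)
β2 |R1  (J1 effort already set via bond 1)
β3 |I1  (common-e at J1 fixed by 1)
β4 |R2  (J1 effort already set via bond 1)

β0 |Sf1
β1 |J1
β2 |R1
β3 |I1
β4 |R2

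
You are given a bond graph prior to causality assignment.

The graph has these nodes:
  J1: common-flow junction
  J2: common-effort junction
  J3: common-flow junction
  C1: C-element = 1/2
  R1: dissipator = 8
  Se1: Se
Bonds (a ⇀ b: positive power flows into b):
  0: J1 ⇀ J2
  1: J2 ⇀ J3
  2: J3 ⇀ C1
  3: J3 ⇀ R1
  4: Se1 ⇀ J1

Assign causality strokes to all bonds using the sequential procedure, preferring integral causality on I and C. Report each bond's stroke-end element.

β4 stroke→J1  (Se1 (Se) sets effort on bond)
β0 stroke→J2  (only one flow-in slot at J1)
β1 stroke→J3  (J2: bond 0 brought effort, rest push out)
β2 stroke→J3  (C1 integral (e out))
β3 stroke→R1  (J3 needs exactly one f-in)

#0 stroke at J2
#1 stroke at J3
#2 stroke at J3
#3 stroke at R1
#4 stroke at J1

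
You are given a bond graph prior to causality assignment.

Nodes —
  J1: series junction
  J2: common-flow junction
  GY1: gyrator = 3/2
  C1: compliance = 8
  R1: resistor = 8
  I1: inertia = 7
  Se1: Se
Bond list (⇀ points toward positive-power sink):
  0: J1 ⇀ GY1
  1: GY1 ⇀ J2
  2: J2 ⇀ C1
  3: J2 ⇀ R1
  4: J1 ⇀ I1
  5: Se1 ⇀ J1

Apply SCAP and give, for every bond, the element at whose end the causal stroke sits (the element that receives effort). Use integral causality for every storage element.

bond 0 stroke at J1
bond 1 stroke at J2
bond 2 stroke at J2
bond 3 stroke at R1
bond 4 stroke at I1
bond 5 stroke at J1

β5 |J1  (Se1: effort source, stroke at far end)
β2 |J2  (C1 integral (e out))
β4 |I1  (prefer integral on I1)
β0 |J1  (common-f at J1 fixed by 4)
β1 |J2  (through GY1, causality inverts; strokes same side of GY1)
β3 |R1  (only one flow-in slot at J2)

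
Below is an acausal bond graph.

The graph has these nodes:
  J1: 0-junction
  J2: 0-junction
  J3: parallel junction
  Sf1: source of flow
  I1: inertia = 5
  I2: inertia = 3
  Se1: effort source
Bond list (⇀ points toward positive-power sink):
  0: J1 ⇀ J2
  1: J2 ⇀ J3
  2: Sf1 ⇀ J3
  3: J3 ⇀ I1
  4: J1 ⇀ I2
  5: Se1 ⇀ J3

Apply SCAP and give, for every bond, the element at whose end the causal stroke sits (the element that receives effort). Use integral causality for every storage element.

β0 |J1
β1 |J2
β2 |Sf1
β3 |I1
β4 |I2
β5 |J3

b2 →Sf1  (Sf1 (Sf) sets flow on bond)
b5 →J3  (source Se1 imposes e)
b1 →J2  (common-e at J3 fixed by 5)
b3 →I1  (J3: bond 5 brought effort, rest push out)
b0 →J1  (0-jn J2 has e-setter on 1)
b4 →I2  (common-e at J1 fixed by 0)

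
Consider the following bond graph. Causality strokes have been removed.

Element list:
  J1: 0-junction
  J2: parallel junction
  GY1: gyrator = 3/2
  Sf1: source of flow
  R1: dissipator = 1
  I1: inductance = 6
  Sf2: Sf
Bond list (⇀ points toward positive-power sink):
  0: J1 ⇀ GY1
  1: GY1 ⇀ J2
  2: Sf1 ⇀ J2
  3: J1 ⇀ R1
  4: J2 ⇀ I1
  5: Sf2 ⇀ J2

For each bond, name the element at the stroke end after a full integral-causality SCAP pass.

β0 stroke at J1
β1 stroke at J2
β2 stroke at Sf1
β3 stroke at R1
β4 stroke at I1
β5 stroke at Sf2

bond 2 |Sf1  (source Sf1 imposes f)
bond 5 |Sf2  (Sf2: flow source, stroke at near end)
bond 4 |I1  (I1 integral (f out))
bond 1 |J2  (closing 0-jn rule on J2)
bond 0 |J1  (through GY1, causality inverts; strokes same side of GY1)
bond 3 |R1  (0-jn J1 has e-setter on 0)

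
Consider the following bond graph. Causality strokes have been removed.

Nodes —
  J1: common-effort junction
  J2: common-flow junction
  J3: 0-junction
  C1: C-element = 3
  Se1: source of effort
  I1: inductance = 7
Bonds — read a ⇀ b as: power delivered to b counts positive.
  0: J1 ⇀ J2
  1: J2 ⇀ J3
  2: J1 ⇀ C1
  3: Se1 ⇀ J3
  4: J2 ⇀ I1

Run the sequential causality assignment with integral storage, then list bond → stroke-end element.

#3 |J3  (Se1 fixes effort; stroke away)
#1 |J2  (J3 effort already set via bond 3)
#2 |J1  (C1: C, integral causality)
#0 |J2  (J1: bond 2 brought effort, rest push out)
#4 |I1  (closing 1-jn rule on J2)

β0 stroke at J2
β1 stroke at J2
β2 stroke at J1
β3 stroke at J3
β4 stroke at I1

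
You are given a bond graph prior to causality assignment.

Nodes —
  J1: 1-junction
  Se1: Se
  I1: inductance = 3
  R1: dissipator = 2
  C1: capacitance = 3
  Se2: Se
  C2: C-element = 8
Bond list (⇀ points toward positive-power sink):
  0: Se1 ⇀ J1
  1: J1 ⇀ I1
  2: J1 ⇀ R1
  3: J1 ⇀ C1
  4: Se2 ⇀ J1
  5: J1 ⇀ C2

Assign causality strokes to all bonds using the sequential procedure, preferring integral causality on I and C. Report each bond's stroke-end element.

β0 stroke→J1
β1 stroke→I1
β2 stroke→J1
β3 stroke→J1
β4 stroke→J1
β5 stroke→J1

#0 stroke→J1  (Se1 (Se) sets effort on bond)
#4 stroke→J1  (Se2: effort source, stroke at far end)
#1 stroke→I1  (prefer integral on I1)
#2 stroke→J1  (1-jn J1 has f-setter on 1)
#3 stroke→J1  (common-f at J1 fixed by 1)
#5 stroke→J1  (common-f at J1 fixed by 1)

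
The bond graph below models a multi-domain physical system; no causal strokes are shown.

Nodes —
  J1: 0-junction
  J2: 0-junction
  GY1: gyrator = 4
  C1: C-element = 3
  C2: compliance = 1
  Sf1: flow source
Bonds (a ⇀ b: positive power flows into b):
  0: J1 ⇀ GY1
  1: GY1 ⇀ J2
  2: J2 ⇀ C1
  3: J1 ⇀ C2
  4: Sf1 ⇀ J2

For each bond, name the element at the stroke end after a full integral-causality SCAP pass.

bond 0 stroke→GY1
bond 1 stroke→GY1
bond 2 stroke→J2
bond 3 stroke→J1
bond 4 stroke→Sf1

b4 →Sf1  (Sf1 (Sf) sets flow on bond)
b2 →J2  (C1: C, integral causality)
b1 →GY1  (0-jn J2 has e-setter on 2)
b0 →GY1  (GY GY1: same side as bond 1)
b3 →J1  (J1 needs exactly one e-in)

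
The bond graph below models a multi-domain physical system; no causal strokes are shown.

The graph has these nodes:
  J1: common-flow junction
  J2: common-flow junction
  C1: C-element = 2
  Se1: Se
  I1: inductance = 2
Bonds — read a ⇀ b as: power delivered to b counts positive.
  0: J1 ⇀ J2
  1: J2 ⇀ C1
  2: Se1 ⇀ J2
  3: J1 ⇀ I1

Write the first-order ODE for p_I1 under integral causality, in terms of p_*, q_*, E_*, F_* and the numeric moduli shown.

b2 |J2  (Se1 fixes effort; stroke away)
b1 |J2  (C1 integral (e out))
b0 |J1  (only one flow-in slot at J2)
b3 |I1  (closing 1-jn rule on J1)

dp_I1/dt = E_Se1 - q_C1/2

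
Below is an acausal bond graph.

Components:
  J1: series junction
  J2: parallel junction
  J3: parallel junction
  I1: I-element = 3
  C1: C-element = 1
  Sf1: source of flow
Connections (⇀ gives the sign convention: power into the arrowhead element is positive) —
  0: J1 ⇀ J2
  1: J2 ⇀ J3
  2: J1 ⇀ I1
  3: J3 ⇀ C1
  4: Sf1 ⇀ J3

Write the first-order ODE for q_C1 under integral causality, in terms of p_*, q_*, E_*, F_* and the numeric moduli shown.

dq_C1/dt = F_Sf1 + p_I1/3

#4 →Sf1  (Sf1 fixes flow; stroke at Sf1)
#2 →I1  (I1 outputs flow p/I1)
#0 →J1  (1-jn J1 has f-setter on 2)
#1 →J2  (J2 needs exactly one e-in)
#3 →J3  (J3 needs exactly one e-in)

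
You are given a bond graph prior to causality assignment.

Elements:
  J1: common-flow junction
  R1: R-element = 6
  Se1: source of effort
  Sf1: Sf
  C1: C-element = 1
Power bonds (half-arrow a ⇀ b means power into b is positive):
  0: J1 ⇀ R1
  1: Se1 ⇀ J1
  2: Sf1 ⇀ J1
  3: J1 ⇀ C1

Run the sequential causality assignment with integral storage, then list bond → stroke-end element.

#0 →J1
#1 →J1
#2 →Sf1
#3 →J1

#1 stroke→J1  (source Se1 imposes e)
#2 stroke→Sf1  (Sf1 (Sf) sets flow on bond)
#0 stroke→J1  (1-jn J1 has f-setter on 2)
#3 stroke→J1  (J1 flow already set via bond 2)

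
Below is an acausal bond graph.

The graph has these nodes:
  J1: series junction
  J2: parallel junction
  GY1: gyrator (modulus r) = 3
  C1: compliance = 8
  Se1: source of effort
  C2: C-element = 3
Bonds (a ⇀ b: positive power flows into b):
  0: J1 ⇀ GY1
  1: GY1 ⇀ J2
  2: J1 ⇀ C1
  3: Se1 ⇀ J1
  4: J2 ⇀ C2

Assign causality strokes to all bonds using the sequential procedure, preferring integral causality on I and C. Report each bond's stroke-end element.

bond 3 |J1  (Se1: effort source, stroke at far end)
bond 2 |J1  (C1 integral (e out))
bond 0 |GY1  (only one flow-in slot at J1)
bond 1 |GY1  (GY1 both-in/both-out from 0)
bond 4 |J2  (closing 0-jn rule on J2)

b0 stroke at GY1
b1 stroke at GY1
b2 stroke at J1
b3 stroke at J1
b4 stroke at J2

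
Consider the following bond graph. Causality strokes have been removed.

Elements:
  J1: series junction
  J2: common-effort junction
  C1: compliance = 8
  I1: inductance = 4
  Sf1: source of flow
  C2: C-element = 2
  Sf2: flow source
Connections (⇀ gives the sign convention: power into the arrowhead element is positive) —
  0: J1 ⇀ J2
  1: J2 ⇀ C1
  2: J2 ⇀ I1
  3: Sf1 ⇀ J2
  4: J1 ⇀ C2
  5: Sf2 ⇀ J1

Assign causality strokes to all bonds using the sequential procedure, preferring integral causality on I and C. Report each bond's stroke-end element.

b3 |Sf1  (Sf1 (Sf) sets flow on bond)
b5 |Sf2  (source Sf2 imposes f)
b0 |J1  (J1 flow already set via bond 5)
b4 |J1  (1-jn J1 has f-setter on 5)
b1 |J2  (C1: C, integral causality)
b2 |I1  (J2 effort already set via bond 1)

bond 0 |J1
bond 1 |J2
bond 2 |I1
bond 3 |Sf1
bond 4 |J1
bond 5 |Sf2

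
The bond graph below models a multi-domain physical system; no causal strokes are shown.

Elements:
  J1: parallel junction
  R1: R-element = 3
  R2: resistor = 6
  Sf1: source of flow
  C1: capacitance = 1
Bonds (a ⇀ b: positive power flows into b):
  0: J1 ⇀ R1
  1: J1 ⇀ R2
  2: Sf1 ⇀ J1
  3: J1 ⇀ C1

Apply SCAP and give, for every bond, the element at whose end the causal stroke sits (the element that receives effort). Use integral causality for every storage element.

β2 stroke→Sf1  (Sf1: flow source, stroke at near end)
β3 stroke→J1  (C1 integral (e out))
β0 stroke→R1  (J1 effort already set via bond 3)
β1 stroke→R2  (J1: bond 3 brought effort, rest push out)

β0 →R1
β1 →R2
β2 →Sf1
β3 →J1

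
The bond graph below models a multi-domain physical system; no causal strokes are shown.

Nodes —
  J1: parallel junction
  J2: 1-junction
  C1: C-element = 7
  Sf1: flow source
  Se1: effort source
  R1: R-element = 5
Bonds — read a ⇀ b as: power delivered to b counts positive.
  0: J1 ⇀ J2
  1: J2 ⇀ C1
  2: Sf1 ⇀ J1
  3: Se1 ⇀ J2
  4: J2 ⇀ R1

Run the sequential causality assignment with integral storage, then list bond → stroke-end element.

#0 →J1
#1 →J2
#2 →Sf1
#3 →J2
#4 →J2

bond 2 stroke→Sf1  (Sf1 (Sf) sets flow on bond)
bond 3 stroke→J2  (Se1 fixes effort; stroke away)
bond 0 stroke→J1  (J1 needs exactly one e-in)
bond 1 stroke→J2  (J2 flow already set via bond 0)
bond 4 stroke→J2  (J2 flow already set via bond 0)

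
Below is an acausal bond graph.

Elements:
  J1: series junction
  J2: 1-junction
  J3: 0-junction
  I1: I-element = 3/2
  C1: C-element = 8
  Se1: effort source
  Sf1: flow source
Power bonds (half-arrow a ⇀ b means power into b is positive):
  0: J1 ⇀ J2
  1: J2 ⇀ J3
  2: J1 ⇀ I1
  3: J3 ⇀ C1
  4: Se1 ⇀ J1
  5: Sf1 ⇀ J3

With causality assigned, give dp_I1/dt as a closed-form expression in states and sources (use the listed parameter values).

dp_I1/dt = E_Se1 - q_C1/8

b4 stroke at J1  (Se1: effort source, stroke at far end)
b5 stroke at Sf1  (Sf1 fixes flow; stroke at Sf1)
b2 stroke at I1  (I1 integral (f out))
b0 stroke at J1  (common-f at J1 fixed by 2)
b1 stroke at J2  (J2 flow already set via bond 0)
b3 stroke at J3  (closing 0-jn rule on J3)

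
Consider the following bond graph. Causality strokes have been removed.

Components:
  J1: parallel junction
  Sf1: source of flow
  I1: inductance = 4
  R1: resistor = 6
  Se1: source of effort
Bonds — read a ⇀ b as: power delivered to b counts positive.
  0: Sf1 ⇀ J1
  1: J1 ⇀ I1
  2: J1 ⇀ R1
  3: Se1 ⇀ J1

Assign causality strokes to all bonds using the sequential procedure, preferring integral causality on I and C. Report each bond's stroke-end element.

β0 |Sf1
β1 |I1
β2 |R1
β3 |J1

bond 0 stroke at Sf1  (Sf1 fixes flow; stroke at Sf1)
bond 3 stroke at J1  (Se1 (Se) sets effort on bond)
bond 1 stroke at I1  (J1 effort already set via bond 3)
bond 2 stroke at R1  (J1: bond 3 brought effort, rest push out)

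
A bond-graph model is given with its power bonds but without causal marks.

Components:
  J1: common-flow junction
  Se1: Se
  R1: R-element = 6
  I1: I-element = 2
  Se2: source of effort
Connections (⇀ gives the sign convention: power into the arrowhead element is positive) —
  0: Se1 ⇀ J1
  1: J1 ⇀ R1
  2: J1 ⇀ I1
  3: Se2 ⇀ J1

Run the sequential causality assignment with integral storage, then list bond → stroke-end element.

bond 0 →J1  (Se1 (Se) sets effort on bond)
bond 3 →J1  (Se2 (Se) sets effort on bond)
bond 2 →I1  (prefer integral on I1)
bond 1 →J1  (1-jn J1 has f-setter on 2)

bond 0 stroke→J1
bond 1 stroke→J1
bond 2 stroke→I1
bond 3 stroke→J1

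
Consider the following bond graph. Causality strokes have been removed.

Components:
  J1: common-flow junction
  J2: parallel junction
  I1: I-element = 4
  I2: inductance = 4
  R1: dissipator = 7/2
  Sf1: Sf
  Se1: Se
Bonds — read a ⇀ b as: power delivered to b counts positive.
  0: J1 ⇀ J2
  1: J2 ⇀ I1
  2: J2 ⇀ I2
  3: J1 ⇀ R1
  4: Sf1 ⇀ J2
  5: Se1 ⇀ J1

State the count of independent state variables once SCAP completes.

2  (I1, I2 all integral)

bond 4 stroke at Sf1  (source Sf1 imposes f)
bond 5 stroke at J1  (source Se1 imposes e)
bond 1 stroke at I1  (prefer integral on I1)
bond 2 stroke at I2  (I2: I, integral causality)
bond 0 stroke at J2  (closing 0-jn rule on J2)
bond 3 stroke at J1  (J1: bond 0 brought flow, rest push out)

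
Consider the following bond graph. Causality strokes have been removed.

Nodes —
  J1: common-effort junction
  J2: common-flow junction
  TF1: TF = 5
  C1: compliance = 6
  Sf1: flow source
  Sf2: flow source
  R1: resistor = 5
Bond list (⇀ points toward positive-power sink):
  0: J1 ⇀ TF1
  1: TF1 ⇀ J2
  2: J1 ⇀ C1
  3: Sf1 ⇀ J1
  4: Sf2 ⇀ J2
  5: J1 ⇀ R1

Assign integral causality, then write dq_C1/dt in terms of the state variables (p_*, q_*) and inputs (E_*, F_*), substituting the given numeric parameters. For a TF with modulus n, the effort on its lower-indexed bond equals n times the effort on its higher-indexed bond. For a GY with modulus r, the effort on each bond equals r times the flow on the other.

dq_C1/dt = F_Sf1 - F_Sf2/5 - q_C1/30

β3 stroke at Sf1  (source Sf1 imposes f)
β4 stroke at Sf2  (Sf2 (Sf) sets flow on bond)
β1 stroke at J2  (common-f at J2 fixed by 4)
β0 stroke at TF1  (TF TF1: opposite of bond 1)
β2 stroke at J1  (C1: C, integral causality)
β5 stroke at R1  (J1: bond 2 brought effort, rest push out)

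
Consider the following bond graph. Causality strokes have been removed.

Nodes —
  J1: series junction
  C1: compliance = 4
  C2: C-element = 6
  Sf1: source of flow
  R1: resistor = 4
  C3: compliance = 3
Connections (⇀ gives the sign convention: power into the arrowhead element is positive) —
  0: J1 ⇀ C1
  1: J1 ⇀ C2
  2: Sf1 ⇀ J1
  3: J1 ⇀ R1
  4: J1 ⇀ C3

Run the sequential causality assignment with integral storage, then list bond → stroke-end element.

bond 0 →J1
bond 1 →J1
bond 2 →Sf1
bond 3 →J1
bond 4 →J1

#2 →Sf1  (Sf1 (Sf) sets flow on bond)
#0 →J1  (common-f at J1 fixed by 2)
#1 →J1  (J1 flow already set via bond 2)
#3 →J1  (J1: bond 2 brought flow, rest push out)
#4 →J1  (J1 flow already set via bond 2)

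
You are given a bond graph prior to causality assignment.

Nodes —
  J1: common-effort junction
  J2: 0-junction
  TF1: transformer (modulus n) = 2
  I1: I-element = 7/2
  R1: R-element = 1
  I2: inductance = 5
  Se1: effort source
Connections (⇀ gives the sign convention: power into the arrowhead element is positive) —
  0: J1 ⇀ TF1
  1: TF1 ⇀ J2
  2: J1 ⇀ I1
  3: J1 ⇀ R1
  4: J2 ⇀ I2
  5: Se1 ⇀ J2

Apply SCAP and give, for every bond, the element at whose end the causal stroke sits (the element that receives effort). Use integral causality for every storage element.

β0 →J1
β1 →TF1
β2 →I1
β3 →R1
β4 →I2
β5 →J2

#5 stroke→J2  (Se1 fixes effort; stroke away)
#1 stroke→TF1  (J2 effort already set via bond 5)
#4 stroke→I2  (J2: bond 5 brought effort, rest push out)
#0 stroke→J1  (TF1 one-in-one-out from 1)
#2 stroke→I1  (J1: bond 0 brought effort, rest push out)
#3 stroke→R1  (J1 effort already set via bond 0)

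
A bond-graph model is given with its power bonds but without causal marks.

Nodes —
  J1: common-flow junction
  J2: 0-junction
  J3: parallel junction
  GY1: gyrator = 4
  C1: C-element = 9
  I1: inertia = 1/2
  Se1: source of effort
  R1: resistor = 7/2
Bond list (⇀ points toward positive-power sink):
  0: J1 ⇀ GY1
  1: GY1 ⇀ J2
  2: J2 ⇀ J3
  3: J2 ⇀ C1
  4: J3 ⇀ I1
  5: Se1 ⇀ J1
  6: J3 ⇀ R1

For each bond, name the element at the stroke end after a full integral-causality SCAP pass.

#0 stroke→GY1
#1 stroke→GY1
#2 stroke→J3
#3 stroke→J2
#4 stroke→I1
#5 stroke→J1
#6 stroke→R1

β5 →J1  (Se1: effort source, stroke at far end)
β0 →GY1  (J1: last free bond brings flow in)
β1 →GY1  (through GY1, causality inverts; strokes same side of GY1)
β3 →J2  (C1: C, integral causality)
β2 →J3  (J2: bond 3 brought effort, rest push out)
β4 →I1  (J3 effort already set via bond 2)
β6 →R1  (0-jn J3 has e-setter on 2)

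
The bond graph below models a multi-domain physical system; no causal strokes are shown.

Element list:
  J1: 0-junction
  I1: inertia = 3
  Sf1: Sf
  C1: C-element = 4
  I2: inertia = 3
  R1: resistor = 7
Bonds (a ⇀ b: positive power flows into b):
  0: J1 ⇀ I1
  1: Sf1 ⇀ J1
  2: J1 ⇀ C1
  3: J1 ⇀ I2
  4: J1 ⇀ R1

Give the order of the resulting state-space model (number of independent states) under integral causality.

β1 →Sf1  (Sf1: flow source, stroke at near end)
β0 →I1  (I1 outputs flow p/I1)
β2 →J1  (C1 integral (e out))
β3 →I2  (common-e at J1 fixed by 2)
β4 →R1  (0-jn J1 has e-setter on 2)

3  (C1, I1, I2 all integral)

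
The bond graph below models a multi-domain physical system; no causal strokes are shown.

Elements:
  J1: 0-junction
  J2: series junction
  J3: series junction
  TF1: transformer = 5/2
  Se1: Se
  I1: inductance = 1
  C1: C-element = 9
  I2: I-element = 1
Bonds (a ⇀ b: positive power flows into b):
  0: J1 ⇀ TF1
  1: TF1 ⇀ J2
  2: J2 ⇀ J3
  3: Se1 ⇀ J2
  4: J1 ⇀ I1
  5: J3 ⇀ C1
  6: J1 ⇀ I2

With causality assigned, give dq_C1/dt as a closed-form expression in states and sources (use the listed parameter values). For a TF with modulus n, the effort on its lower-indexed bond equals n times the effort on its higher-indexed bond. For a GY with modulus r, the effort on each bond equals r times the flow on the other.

β3 stroke at J2  (Se1 (Se) sets effort on bond)
β4 stroke at I1  (I1 integral (f out))
β5 stroke at J3  (prefer integral on C1)
β2 stroke at J2  (J3 needs exactly one f-in)
β1 stroke at TF1  (only one flow-in slot at J2)
β0 stroke at J1  (through TF1, causality passes straight; one stroke at TF1)
β6 stroke at I2  (J1 effort already set via bond 0)

dq_C1/dt = -5*p_I1/2 - 5*p_I2/2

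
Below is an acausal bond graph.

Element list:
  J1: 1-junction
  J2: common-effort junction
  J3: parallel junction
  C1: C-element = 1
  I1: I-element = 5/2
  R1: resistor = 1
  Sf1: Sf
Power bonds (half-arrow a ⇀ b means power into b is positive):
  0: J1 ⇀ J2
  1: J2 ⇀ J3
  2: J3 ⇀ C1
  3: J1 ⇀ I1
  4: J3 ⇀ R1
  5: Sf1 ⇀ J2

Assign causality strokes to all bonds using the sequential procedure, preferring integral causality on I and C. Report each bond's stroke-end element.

#0 stroke at J1
#1 stroke at J2
#2 stroke at J3
#3 stroke at I1
#4 stroke at R1
#5 stroke at Sf1

β5 stroke at Sf1  (Sf1 (Sf) sets flow on bond)
β2 stroke at J3  (prefer integral on C1)
β1 stroke at J2  (common-e at J3 fixed by 2)
β4 stroke at R1  (0-jn J3 has e-setter on 2)
β0 stroke at J1  (J2 effort already set via bond 1)
β3 stroke at I1  (only one flow-in slot at J1)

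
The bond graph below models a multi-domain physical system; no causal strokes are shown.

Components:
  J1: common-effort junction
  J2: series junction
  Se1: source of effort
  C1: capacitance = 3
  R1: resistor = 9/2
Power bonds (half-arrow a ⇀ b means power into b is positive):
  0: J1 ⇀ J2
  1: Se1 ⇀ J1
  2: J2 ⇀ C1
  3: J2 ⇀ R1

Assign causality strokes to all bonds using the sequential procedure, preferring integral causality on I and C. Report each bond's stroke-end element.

#1 stroke at J1  (source Se1 imposes e)
#0 stroke at J2  (0-jn J1 has e-setter on 1)
#2 stroke at J2  (C1 outputs effort q/C1)
#3 stroke at R1  (only one flow-in slot at J2)

bond 0 stroke→J2
bond 1 stroke→J1
bond 2 stroke→J2
bond 3 stroke→R1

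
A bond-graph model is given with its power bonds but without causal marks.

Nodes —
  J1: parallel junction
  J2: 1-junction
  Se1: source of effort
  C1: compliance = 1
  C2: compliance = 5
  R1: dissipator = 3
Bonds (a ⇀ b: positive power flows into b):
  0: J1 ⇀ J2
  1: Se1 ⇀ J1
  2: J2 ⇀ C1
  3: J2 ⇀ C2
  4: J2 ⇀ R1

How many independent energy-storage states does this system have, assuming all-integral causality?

2  (C1, C2 all integral)

bond 1 →J1  (Se1 (Se) sets effort on bond)
bond 0 →J2  (common-e at J1 fixed by 1)
bond 2 →J2  (prefer integral on C1)
bond 3 →J2  (prefer integral on C2)
bond 4 →R1  (only one flow-in slot at J2)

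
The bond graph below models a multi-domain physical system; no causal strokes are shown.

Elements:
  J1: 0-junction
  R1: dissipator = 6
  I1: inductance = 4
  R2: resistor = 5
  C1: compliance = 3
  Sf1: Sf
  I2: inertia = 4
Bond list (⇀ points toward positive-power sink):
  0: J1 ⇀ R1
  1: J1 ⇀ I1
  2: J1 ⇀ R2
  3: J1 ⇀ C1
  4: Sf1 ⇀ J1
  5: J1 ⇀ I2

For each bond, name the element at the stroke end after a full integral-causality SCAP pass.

#4 stroke at Sf1  (source Sf1 imposes f)
#1 stroke at I1  (I1: I, integral causality)
#3 stroke at J1  (C1 outputs effort q/C1)
#0 stroke at R1  (J1: bond 3 brought effort, rest push out)
#2 stroke at R2  (common-e at J1 fixed by 3)
#5 stroke at I2  (J1: bond 3 brought effort, rest push out)

bond 0 stroke at R1
bond 1 stroke at I1
bond 2 stroke at R2
bond 3 stroke at J1
bond 4 stroke at Sf1
bond 5 stroke at I2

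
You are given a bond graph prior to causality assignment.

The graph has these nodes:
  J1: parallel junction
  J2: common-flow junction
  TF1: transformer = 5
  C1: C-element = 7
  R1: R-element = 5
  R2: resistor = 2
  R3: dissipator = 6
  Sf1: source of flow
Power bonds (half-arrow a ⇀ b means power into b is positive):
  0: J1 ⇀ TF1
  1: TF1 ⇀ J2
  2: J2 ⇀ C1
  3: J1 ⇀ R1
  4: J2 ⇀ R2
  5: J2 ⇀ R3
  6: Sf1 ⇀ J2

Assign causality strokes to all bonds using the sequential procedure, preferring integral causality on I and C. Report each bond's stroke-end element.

β0 stroke at TF1
β1 stroke at J2
β2 stroke at J2
β3 stroke at J1
β4 stroke at J2
β5 stroke at J2
β6 stroke at Sf1

#6 |Sf1  (Sf1: flow source, stroke at near end)
#1 |J2  (common-f at J2 fixed by 6)
#2 |J2  (1-jn J2 has f-setter on 6)
#4 |J2  (1-jn J2 has f-setter on 6)
#5 |J2  (common-f at J2 fixed by 6)
#0 |TF1  (TF1: transformer flips bond 1)
#3 |J1  (J1 needs exactly one e-in)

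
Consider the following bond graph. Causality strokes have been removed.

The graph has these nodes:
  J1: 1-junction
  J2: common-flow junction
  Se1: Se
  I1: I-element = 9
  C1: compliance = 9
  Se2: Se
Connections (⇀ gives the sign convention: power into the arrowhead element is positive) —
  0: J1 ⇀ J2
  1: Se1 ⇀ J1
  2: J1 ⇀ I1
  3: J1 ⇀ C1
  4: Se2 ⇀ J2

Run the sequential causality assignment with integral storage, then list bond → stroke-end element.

bond 1 →J1  (source Se1 imposes e)
bond 4 →J2  (source Se2 imposes e)
bond 0 →J1  (J2 needs exactly one f-in)
bond 2 →I1  (I1 outputs flow p/I1)
bond 3 →J1  (J1: bond 2 brought flow, rest push out)

#0 →J1
#1 →J1
#2 →I1
#3 →J1
#4 →J2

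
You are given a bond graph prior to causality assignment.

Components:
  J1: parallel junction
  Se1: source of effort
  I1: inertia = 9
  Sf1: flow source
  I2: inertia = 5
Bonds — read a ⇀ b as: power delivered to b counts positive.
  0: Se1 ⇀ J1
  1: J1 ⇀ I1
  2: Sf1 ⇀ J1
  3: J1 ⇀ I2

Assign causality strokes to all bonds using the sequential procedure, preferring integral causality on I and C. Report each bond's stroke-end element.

b0 stroke at J1  (Se1: effort source, stroke at far end)
b2 stroke at Sf1  (Sf1 fixes flow; stroke at Sf1)
b1 stroke at I1  (common-e at J1 fixed by 0)
b3 stroke at I2  (J1: bond 0 brought effort, rest push out)

#0 stroke→J1
#1 stroke→I1
#2 stroke→Sf1
#3 stroke→I2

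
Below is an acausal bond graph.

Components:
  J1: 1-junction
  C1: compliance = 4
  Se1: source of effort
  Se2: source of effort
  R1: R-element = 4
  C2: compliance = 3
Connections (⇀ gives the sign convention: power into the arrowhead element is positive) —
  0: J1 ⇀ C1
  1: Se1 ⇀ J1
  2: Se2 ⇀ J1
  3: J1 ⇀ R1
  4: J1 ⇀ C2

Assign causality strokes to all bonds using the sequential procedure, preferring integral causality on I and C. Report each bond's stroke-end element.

β1 stroke at J1  (Se1: effort source, stroke at far end)
β2 stroke at J1  (Se2 fixes effort; stroke away)
β0 stroke at J1  (C1: C, integral causality)
β4 stroke at J1  (prefer integral on C2)
β3 stroke at R1  (J1 needs exactly one f-in)

#0 |J1
#1 |J1
#2 |J1
#3 |R1
#4 |J1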